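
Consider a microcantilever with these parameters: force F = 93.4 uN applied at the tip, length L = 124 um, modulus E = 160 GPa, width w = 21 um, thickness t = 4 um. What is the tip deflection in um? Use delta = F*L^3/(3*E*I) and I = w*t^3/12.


Step 1: Calculate the second moment of area.
I = w * t^3 / 12 = 21 * 4^3 / 12 = 112.0 um^4
Step 2: Convert E to consistent units (1 GPa = 1000 uN/um^2).
E = 160 GPa = 160000 uN/um^2
Step 3: Calculate tip deflection.
delta = F * L^3 / (3 * E * I)
delta = 93.4 * 124^3 / (3 * 160000 * 112.0)
delta = 3.3125 um


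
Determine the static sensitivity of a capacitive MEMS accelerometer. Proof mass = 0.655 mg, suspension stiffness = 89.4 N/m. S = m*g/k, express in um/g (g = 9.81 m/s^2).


Step 1: Convert mass: m = 0.655 mg = 6.55e-07 kg
Step 2: S = m * g / k = 6.55e-07 * 9.81 / 89.4
Step 3: S = 7.19e-08 m/g
Step 4: Convert to um/g: S = 0.072 um/g


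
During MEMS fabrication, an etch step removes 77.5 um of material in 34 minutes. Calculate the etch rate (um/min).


Step 1: Etch rate = depth / time
Step 2: rate = 77.5 / 34
rate = 2.279 um/min


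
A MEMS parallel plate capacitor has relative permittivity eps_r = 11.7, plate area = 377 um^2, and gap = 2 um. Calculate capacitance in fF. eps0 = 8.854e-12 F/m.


Step 1: Convert area to m^2: A = 377e-12 m^2
Step 2: Convert gap to m: d = 2e-6 m
Step 3: C = eps0 * eps_r * A / d
C = 8.854e-12 * 11.7 * 377e-12 / 2e-6
Step 4: Convert to fF (multiply by 1e15).
C = 19.53 fF


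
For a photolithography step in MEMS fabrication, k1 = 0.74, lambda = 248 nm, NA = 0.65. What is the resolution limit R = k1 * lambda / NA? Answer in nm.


Step 1: Identify values: k1 = 0.74, lambda = 248 nm, NA = 0.65
Step 2: R = k1 * lambda / NA
R = 0.74 * 248 / 0.65
R = 282.3 nm


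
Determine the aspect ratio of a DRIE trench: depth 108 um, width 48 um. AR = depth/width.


Step 1: AR = depth / width
Step 2: AR = 108 / 48
AR = 2.3


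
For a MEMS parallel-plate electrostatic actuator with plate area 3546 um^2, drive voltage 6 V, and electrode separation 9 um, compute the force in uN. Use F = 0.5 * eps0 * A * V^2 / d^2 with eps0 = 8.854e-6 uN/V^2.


Step 1: Identify parameters.
eps0 = 8.854e-6 uN/V^2, A = 3546 um^2, V = 6 V, d = 9 um
Step 2: Compute V^2 = 6^2 = 36
Step 3: Compute d^2 = 9^2 = 81
Step 4: F = 0.5 * 8.854e-6 * 3546 * 36 / 81
F = 0.007 uN


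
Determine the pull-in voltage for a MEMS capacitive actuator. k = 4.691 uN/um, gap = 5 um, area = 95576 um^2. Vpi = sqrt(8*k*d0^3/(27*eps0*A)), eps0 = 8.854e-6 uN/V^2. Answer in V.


Step 1: Compute numerator: 8 * k * d0^3 = 8 * 4.691 * 5^3 = 4691.0
Step 2: Compute denominator: 27 * eps0 * A = 27 * 8.854e-6 * 95576 = 22.848207
Step 3: Vpi = sqrt(4691.0 / 22.848207)
Vpi = 14.33 V


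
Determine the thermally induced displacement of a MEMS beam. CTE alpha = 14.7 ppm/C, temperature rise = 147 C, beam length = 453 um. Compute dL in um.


Step 1: Convert CTE: alpha = 14.7 ppm/C = 14.7e-6 /C
Step 2: dL = 14.7e-6 * 147 * 453
dL = 0.9789 um


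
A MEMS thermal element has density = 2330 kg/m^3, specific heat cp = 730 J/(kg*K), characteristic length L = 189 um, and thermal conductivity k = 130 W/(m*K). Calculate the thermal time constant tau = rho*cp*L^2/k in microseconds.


Step 1: Convert L to m: L = 189e-6 m
Step 2: L^2 = (189e-6)^2 = 3.5721e-08 m^2
Step 3: tau = 2330 * 730 * 3.5721e-08 / 130 = 4.6736807e-04 s
Step 4: Convert to microseconds (multiply by 1e6).
tau = 467.368 us


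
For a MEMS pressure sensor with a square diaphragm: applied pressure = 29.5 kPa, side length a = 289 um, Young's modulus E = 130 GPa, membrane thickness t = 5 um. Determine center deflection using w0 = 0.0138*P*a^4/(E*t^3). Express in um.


Step 1: Convert pressure to compatible units (E is in GPa, so P in GPa).
P = 29.5 kPa = 29.5e-6 GPa
Step 2: Compute numerator: 0.0138 * P * a^4.
a^4 = 289^4 = 6975757441
numerator = 0.0138 * 29.5e-6 * 6975757441 = 2.83983e+03
Step 3: Compute denominator: E * t^3 = 130 * 5^3 = 16250
Step 4: w0 = numerator / denominator = 2.83983e+03 / 16250 = 0.1748 um


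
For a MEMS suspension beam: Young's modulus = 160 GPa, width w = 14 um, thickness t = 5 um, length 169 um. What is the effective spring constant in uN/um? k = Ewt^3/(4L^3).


Step 1: Convert E to consistent units (1 GPa = 1000 uN/um^2).
E = 160 GPa = 160000 uN/um^2
Step 2: Compute t^3 = 5^3 = 125
Step 3: Compute L^3 = 169^3 = 4826809
Step 4: k = 160000 * 14 * 125 / (4 * 4826809)
k = 14.5023 uN/um


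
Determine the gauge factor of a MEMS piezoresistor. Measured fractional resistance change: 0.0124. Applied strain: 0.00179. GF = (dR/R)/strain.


Step 1: Identify values.
dR/R = 0.0124, strain = 0.00179
Step 2: GF = (dR/R) / strain = 0.0124 / 0.00179
GF = 6.9


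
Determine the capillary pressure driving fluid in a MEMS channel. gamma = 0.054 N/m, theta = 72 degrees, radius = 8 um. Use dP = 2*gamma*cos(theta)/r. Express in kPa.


Step 1: cos(72 deg) = 0.309
Step 2: Convert r to m: r = 8e-6 m
Step 3: dP = 2 * 0.054 * 0.309 / 8e-6 = 4171.5 Pa
Step 4: Convert Pa to kPa (divide by 1000).
dP = 4.17 kPa


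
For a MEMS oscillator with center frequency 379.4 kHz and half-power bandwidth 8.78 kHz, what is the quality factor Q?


Step 1: Q = f0 / bandwidth
Step 2: Q = 379.4 / 8.78
Q = 43.2


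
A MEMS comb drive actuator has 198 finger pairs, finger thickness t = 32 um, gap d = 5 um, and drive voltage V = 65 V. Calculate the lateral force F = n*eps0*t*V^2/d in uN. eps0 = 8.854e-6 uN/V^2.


Step 1: Parameters: n=198, eps0=8.854e-6 uN/V^2, t=32 um, V=65 V, d=5 um
Step 2: V^2 = 4225
Step 3: F = 198 * 8.854e-6 * 32 * 4225 / 5
F = 47.404 uN


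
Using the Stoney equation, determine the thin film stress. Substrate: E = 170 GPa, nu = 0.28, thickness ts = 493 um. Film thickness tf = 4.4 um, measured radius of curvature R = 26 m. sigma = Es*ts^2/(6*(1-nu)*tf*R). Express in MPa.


Step 1: Compute numerator: Es * ts^2 = 170 * 493^2 = 41318330 (GPa*um^2)
Step 2: Compute denominator (R in um): 6*(1-nu)*tf*R = 6*0.72*4.4*26e6 = 494208000.0 (um^2)
Step 3: sigma (GPa) = 41318330 / 494208000.0 = 8.3605e-02 GPa
Step 4: Convert to MPa (x1000): sigma = 83.6 MPa


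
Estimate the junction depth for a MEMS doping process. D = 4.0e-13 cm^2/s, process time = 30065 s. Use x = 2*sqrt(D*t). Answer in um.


Step 1: Compute D*t = 4.0e-13 * 30065 = 1.2026e-08 cm^2
Step 2: sqrt(D*t) = 1.09663e-04 cm
Step 3: x = 2 * 1.09663e-04 cm = 2.19326e-04 cm
Step 4: Convert to um (1 cm = 1e4 um): x = 2.193 um


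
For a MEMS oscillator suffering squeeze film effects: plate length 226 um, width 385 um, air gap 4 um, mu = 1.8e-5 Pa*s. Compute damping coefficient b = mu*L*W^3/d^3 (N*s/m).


Step 1: Convert to SI.
L = 226e-6 m, W = 385e-6 m, d = 4e-6 m
Step 2: W^3 = (385e-6)^3 = 5.71e-11 m^3
Step 3: d^3 = (4e-6)^3 = 6.40e-17 m^3
Step 4: b = 1.8e-5 * 226e-6 * 5.71e-11 / 6.40e-17
b = 3.63e-03 N*s/m


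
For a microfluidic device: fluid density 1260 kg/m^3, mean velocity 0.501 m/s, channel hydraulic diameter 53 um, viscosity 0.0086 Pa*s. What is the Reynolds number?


Step 1: Convert Dh to meters: Dh = 53e-6 m
Step 2: Re = rho * v * Dh / mu
Re = 1260 * 0.501 * 53e-6 / 0.0086
Re = 3.89


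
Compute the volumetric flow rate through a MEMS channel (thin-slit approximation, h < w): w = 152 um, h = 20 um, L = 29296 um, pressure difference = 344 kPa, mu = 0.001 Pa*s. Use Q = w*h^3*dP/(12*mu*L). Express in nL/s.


Step 1: Convert all dimensions to SI (meters).
w = 152e-6 m, h = 20e-6 m, L = 29296e-6 m, dP = 344e3 Pa
Step 2: Q = w * h^3 * dP / (12 * mu * L)
Q = 152e-6 * (20e-6)^3 * 344e3 / (12 * 0.001 * 29296e-6) = 1.18987803e-09 m^3/s
Step 3: Convert Q from m^3/s to nL/s (1 m^3 = 1e12 nL, so multiply by 1e12).
Q = 1189.878 nL/s


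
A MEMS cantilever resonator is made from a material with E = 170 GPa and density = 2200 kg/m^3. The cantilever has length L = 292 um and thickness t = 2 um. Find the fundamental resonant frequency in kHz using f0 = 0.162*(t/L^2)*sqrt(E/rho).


Step 1: Convert units to SI.
t_SI = 2e-6 m, L_SI = 292e-6 m
Step 2: Calculate sqrt(E/rho).
sqrt(170e9 / 2200) = 8790.49 m/s
Step 3: Compute f0.
f0 = 0.162 * 2e-6 / (292e-6)^2 * 8790.49 = 33403.5 Hz = 33.4 kHz


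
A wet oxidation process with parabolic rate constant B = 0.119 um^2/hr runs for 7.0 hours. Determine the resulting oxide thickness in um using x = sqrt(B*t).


Step 1: Compute B*t = 0.119 * 7.0 = 0.833
Step 2: x = sqrt(0.833)
x = 0.913 um


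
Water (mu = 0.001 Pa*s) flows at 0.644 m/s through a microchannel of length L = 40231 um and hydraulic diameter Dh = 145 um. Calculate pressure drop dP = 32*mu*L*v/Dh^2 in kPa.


Step 1: Convert to SI: L = 40231e-6 m, Dh = 145e-6 m
Step 2: dP = 32 * 0.001 * 40231e-6 * 0.644 / (145e-6)^2
Step 3: dP = 39433.08 Pa
Step 4: Convert to kPa: dP = 39.43 kPa


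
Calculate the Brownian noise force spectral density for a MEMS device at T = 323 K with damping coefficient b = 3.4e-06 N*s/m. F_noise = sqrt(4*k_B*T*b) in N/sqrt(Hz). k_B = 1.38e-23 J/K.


Step 1: Compute 4 * k_B * T * b
= 4 * 1.38e-23 * 323 * 3.4e-06
= 6.0621e-26 N^2/Hz
Step 2: F_noise = sqrt(6.0621e-26)
F_noise = 2.46e-13 N/sqrt(Hz)


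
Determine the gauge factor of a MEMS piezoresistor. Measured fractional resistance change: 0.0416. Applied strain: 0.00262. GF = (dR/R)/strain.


Step 1: Identify values.
dR/R = 0.0416, strain = 0.00262
Step 2: GF = (dR/R) / strain = 0.0416 / 0.00262
GF = 15.9


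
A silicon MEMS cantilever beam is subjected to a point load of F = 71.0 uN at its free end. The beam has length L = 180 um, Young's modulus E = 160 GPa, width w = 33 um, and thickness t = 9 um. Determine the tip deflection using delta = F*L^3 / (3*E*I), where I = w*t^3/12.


Step 1: Calculate the second moment of area.
I = w * t^3 / 12 = 33 * 9^3 / 12 = 2004.75 um^4
Step 2: Convert E to consistent units (1 GPa = 1000 uN/um^2).
E = 160 GPa = 160000 uN/um^2
Step 3: Calculate tip deflection.
delta = F * L^3 / (3 * E * I)
delta = 71.0 * 180^3 / (3 * 160000 * 2004.75)
delta = 0.4303 um


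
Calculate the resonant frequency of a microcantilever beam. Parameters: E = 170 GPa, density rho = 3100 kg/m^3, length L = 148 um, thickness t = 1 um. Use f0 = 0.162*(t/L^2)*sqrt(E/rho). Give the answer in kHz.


Step 1: Convert units to SI.
t_SI = 1e-6 m, L_SI = 148e-6 m
Step 2: Calculate sqrt(E/rho).
sqrt(170e9 / 3100) = 7405.32 m/s
Step 3: Compute f0.
f0 = 0.162 * 1e-6 / (148e-6)^2 * 7405.32 = 54769.1 Hz = 54.77 kHz


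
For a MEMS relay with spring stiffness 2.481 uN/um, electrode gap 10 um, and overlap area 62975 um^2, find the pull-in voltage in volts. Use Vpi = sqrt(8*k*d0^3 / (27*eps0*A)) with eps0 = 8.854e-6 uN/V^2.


Step 1: Compute numerator: 8 * k * d0^3 = 8 * 2.481 * 10^3 = 19848.0
Step 2: Compute denominator: 27 * eps0 * A = 27 * 8.854e-6 * 62975 = 15.054678
Step 3: Vpi = sqrt(19848.0 / 15.054678)
Vpi = 36.31 V


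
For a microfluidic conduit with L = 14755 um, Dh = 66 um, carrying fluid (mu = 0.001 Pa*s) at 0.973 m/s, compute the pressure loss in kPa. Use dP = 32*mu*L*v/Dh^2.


Step 1: Convert to SI: L = 14755e-6 m, Dh = 66e-6 m
Step 2: dP = 32 * 0.001 * 14755e-6 * 0.973 / (66e-6)^2
Step 3: dP = 105466.41 Pa
Step 4: Convert to kPa: dP = 105.47 kPa


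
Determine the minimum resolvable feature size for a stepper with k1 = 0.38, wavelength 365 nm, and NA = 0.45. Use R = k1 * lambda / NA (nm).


Step 1: Identify values: k1 = 0.38, lambda = 365 nm, NA = 0.45
Step 2: R = k1 * lambda / NA
R = 0.38 * 365 / 0.45
R = 308.2 nm


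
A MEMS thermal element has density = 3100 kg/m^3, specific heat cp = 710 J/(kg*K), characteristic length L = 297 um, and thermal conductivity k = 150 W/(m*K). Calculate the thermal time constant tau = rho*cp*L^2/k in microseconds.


Step 1: Convert L to m: L = 297e-6 m
Step 2: L^2 = (297e-6)^2 = 8.8209e-08 m^2
Step 3: tau = 3100 * 710 * 8.8209e-08 / 150 = 1.2943201e-03 s
Step 4: Convert to microseconds (multiply by 1e6).
tau = 1294.32 us


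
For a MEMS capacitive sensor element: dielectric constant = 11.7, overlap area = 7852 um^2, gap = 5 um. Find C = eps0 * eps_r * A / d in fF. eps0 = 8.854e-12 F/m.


Step 1: Convert area to m^2: A = 7852e-12 m^2
Step 2: Convert gap to m: d = 5e-6 m
Step 3: C = eps0 * eps_r * A / d
C = 8.854e-12 * 11.7 * 7852e-12 / 5e-6
Step 4: Convert to fF (multiply by 1e15).
C = 162.68 fF


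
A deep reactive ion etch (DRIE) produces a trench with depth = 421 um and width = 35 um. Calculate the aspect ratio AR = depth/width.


Step 1: AR = depth / width
Step 2: AR = 421 / 35
AR = 12.0


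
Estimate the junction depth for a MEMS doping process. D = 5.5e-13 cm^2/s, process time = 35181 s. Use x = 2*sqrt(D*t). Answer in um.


Step 1: Compute D*t = 5.5e-13 * 35181 = 1.934955e-08 cm^2
Step 2: sqrt(D*t) = 1.39103e-04 cm
Step 3: x = 2 * 1.39103e-04 cm = 2.78206e-04 cm
Step 4: Convert to um (1 cm = 1e4 um): x = 2.782 um


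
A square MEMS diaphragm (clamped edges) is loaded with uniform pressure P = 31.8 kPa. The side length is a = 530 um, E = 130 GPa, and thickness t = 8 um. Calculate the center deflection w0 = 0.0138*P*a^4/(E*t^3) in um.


Step 1: Convert pressure to compatible units (E is in GPa, so P in GPa).
P = 31.8 kPa = 31.8e-6 GPa
Step 2: Compute numerator: 0.0138 * P * a^4.
a^4 = 530^4 = 78904810000
numerator = 0.0138 * 31.8e-6 * 78904810000 = 3.46266e+04
Step 3: Compute denominator: E * t^3 = 130 * 8^3 = 66560
Step 4: w0 = numerator / denominator = 3.46266e+04 / 66560 = 0.5202 um


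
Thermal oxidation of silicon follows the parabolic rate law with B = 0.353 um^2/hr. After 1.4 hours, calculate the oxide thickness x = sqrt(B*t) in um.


Step 1: Compute B*t = 0.353 * 1.4 = 0.4942
Step 2: x = sqrt(0.4942)
x = 0.703 um


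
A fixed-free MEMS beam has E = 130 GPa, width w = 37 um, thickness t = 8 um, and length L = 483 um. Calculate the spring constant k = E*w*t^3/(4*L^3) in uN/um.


Step 1: Convert E to consistent units (1 GPa = 1000 uN/um^2).
E = 130 GPa = 130000 uN/um^2
Step 2: Compute t^3 = 8^3 = 512
Step 3: Compute L^3 = 483^3 = 112678587
Step 4: k = 130000 * 37 * 512 / (4 * 112678587)
k = 5.464 uN/um


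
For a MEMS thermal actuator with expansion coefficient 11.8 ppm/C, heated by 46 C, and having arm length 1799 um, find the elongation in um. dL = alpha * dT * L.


Step 1: Convert CTE: alpha = 11.8 ppm/C = 11.8e-6 /C
Step 2: dL = 11.8e-6 * 46 * 1799
dL = 0.9765 um


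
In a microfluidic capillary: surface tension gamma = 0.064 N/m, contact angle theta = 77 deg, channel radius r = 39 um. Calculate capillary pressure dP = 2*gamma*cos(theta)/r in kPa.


Step 1: cos(77 deg) = 0.225
Step 2: Convert r to m: r = 39e-6 m
Step 3: dP = 2 * 0.064 * 0.225 / 39e-6 = 738.5 Pa
Step 4: Convert Pa to kPa (divide by 1000).
dP = 0.74 kPa


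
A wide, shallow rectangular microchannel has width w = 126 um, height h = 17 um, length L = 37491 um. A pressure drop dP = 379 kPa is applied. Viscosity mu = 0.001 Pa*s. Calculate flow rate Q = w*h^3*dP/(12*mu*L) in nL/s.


Step 1: Convert all dimensions to SI (meters).
w = 126e-6 m, h = 17e-6 m, L = 37491e-6 m, dP = 379e3 Pa
Step 2: Q = w * h^3 * dP / (12 * mu * L)
Q = 126e-6 * (17e-6)^3 * 379e3 / (12 * 0.001 * 37491e-6) = 5.2149272e-10 m^3/s
Step 3: Convert Q from m^3/s to nL/s (1 m^3 = 1e12 nL, so multiply by 1e12).
Q = 521.493 nL/s


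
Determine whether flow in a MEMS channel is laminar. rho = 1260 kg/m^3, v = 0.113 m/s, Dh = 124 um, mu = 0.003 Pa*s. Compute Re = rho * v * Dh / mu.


Step 1: Convert Dh to meters: Dh = 124e-6 m
Step 2: Re = rho * v * Dh / mu
Re = 1260 * 0.113 * 124e-6 / 0.003
Re = 5.885
Since Re = 5.885 is below ~2300, the flow is laminar.


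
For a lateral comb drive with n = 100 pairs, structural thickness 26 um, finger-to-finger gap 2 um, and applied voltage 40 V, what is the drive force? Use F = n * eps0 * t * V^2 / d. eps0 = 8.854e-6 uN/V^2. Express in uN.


Step 1: Parameters: n=100, eps0=8.854e-6 uN/V^2, t=26 um, V=40 V, d=2 um
Step 2: V^2 = 1600
Step 3: F = 100 * 8.854e-6 * 26 * 1600 / 2
F = 18.416 uN


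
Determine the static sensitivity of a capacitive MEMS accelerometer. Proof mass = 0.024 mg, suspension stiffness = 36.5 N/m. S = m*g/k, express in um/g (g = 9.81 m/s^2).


Step 1: Convert mass: m = 0.024 mg = 2.40e-08 kg
Step 2: S = m * g / k = 2.40e-08 * 9.81 / 36.5
Step 3: S = 6.45e-09 m/g
Step 4: Convert to um/g: S = 0.006 um/g


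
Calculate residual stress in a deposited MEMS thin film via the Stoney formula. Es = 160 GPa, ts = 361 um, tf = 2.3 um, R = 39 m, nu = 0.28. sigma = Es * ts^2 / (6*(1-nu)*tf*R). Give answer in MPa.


Step 1: Compute numerator: Es * ts^2 = 160 * 361^2 = 20851360 (GPa*um^2)
Step 2: Compute denominator (R in um): 6*(1-nu)*tf*R = 6*0.72*2.3*39e6 = 387504000.0 (um^2)
Step 3: sigma (GPa) = 20851360 / 387504000.0 = 5.3809e-02 GPa
Step 4: Convert to MPa (x1000): sigma = 53.8 MPa


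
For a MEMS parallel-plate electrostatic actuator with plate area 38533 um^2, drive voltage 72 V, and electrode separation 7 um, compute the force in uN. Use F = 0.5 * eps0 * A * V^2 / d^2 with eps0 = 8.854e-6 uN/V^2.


Step 1: Identify parameters.
eps0 = 8.854e-6 uN/V^2, A = 38533 um^2, V = 72 V, d = 7 um
Step 2: Compute V^2 = 72^2 = 5184
Step 3: Compute d^2 = 7^2 = 49
Step 4: F = 0.5 * 8.854e-6 * 38533 * 5184 / 49
F = 18.047 uN


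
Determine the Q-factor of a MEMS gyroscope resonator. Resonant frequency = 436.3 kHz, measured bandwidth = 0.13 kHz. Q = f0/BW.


Step 1: Q = f0 / bandwidth
Step 2: Q = 436.3 / 0.13
Q = 3356.2


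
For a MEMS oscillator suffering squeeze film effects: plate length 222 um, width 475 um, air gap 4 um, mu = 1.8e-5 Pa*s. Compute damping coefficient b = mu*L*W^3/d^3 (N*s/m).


Step 1: Convert to SI.
L = 222e-6 m, W = 475e-6 m, d = 4e-6 m
Step 2: W^3 = (475e-6)^3 = 1.07e-10 m^3
Step 3: d^3 = (4e-6)^3 = 6.40e-17 m^3
Step 4: b = 1.8e-5 * 222e-6 * 1.07e-10 / 6.40e-17
b = 6.69e-03 N*s/m


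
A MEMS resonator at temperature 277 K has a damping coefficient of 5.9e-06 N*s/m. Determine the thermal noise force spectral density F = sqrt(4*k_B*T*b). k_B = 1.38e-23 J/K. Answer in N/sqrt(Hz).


Step 1: Compute 4 * k_B * T * b
= 4 * 1.38e-23 * 277 * 5.9e-06
= 9.0213e-26 N^2/Hz
Step 2: F_noise = sqrt(9.0213e-26)
F_noise = 3.00e-13 N/sqrt(Hz)


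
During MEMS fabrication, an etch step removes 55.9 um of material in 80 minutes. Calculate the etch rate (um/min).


Step 1: Etch rate = depth / time
Step 2: rate = 55.9 / 80
rate = 0.699 um/min


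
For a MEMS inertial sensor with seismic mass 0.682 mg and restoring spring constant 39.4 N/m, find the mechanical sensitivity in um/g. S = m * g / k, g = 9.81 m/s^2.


Step 1: Convert mass: m = 0.682 mg = 6.82e-07 kg
Step 2: S = m * g / k = 6.82e-07 * 9.81 / 39.4
Step 3: S = 1.70e-07 m/g
Step 4: Convert to um/g: S = 0.17 um/g


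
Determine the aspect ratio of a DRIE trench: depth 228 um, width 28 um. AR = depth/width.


Step 1: AR = depth / width
Step 2: AR = 228 / 28
AR = 8.1


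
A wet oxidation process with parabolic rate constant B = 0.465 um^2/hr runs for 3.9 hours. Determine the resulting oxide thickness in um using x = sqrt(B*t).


Step 1: Compute B*t = 0.465 * 3.9 = 1.8135
Step 2: x = sqrt(1.8135)
x = 1.347 um


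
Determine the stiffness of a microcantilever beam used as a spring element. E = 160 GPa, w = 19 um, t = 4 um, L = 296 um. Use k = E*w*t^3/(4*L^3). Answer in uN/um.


Step 1: Convert E to consistent units (1 GPa = 1000 uN/um^2).
E = 160 GPa = 160000 uN/um^2
Step 2: Compute t^3 = 4^3 = 64
Step 3: Compute L^3 = 296^3 = 25934336
Step 4: k = 160000 * 19 * 64 / (4 * 25934336)
k = 1.8755 uN/um


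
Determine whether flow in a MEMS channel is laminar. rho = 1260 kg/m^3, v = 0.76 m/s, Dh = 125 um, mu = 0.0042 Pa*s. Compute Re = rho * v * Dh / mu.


Step 1: Convert Dh to meters: Dh = 125e-6 m
Step 2: Re = rho * v * Dh / mu
Re = 1260 * 0.76 * 125e-6 / 0.0042
Re = 28.5
Since Re = 28.5 is below ~2300, the flow is laminar.


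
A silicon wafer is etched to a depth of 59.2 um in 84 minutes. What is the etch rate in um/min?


Step 1: Etch rate = depth / time
Step 2: rate = 59.2 / 84
rate = 0.705 um/min


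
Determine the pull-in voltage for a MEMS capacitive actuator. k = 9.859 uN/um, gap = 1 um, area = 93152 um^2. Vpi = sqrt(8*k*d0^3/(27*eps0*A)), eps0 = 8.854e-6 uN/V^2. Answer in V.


Step 1: Compute numerator: 8 * k * d0^3 = 8 * 9.859 * 1^3 = 78.872
Step 2: Compute denominator: 27 * eps0 * A = 27 * 8.854e-6 * 93152 = 22.268731
Step 3: Vpi = sqrt(78.872 / 22.268731)
Vpi = 1.88 V


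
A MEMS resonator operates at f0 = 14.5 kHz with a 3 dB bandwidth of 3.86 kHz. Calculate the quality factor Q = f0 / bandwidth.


Step 1: Q = f0 / bandwidth
Step 2: Q = 14.5 / 3.86
Q = 3.8


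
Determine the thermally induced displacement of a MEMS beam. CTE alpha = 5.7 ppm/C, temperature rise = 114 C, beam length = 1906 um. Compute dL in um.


Step 1: Convert CTE: alpha = 5.7 ppm/C = 5.7e-6 /C
Step 2: dL = 5.7e-6 * 114 * 1906
dL = 1.2385 um


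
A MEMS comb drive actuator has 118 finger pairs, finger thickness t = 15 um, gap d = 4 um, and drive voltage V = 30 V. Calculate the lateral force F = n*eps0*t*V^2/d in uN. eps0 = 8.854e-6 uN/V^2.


Step 1: Parameters: n=118, eps0=8.854e-6 uN/V^2, t=15 um, V=30 V, d=4 um
Step 2: V^2 = 900
Step 3: F = 118 * 8.854e-6 * 15 * 900 / 4
F = 3.526 uN


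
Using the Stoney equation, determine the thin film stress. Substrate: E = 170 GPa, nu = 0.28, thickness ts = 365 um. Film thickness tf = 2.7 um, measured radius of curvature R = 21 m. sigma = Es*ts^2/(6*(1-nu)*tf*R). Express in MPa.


Step 1: Compute numerator: Es * ts^2 = 170 * 365^2 = 22648250 (GPa*um^2)
Step 2: Compute denominator (R in um): 6*(1-nu)*tf*R = 6*0.72*2.7*21e6 = 244944000.0 (um^2)
Step 3: sigma (GPa) = 22648250 / 244944000.0 = 9.2463e-02 GPa
Step 4: Convert to MPa (x1000): sigma = 92.5 MPa


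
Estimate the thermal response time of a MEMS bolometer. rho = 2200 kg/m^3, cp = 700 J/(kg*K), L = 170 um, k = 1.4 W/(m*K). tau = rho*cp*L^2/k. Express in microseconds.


Step 1: Convert L to m: L = 170e-6 m
Step 2: L^2 = (170e-6)^2 = 2.89e-08 m^2
Step 3: tau = 2200 * 700 * 2.89e-08 / 1.4 = 3.179e-02 s
Step 4: Convert to microseconds (multiply by 1e6).
tau = 31790.0 us


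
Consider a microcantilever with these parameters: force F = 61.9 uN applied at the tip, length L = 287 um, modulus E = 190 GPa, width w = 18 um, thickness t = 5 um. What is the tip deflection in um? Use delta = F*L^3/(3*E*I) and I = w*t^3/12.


Step 1: Calculate the second moment of area.
I = w * t^3 / 12 = 18 * 5^3 / 12 = 187.5 um^4
Step 2: Convert E to consistent units (1 GPa = 1000 uN/um^2).
E = 190 GPa = 190000 uN/um^2
Step 3: Calculate tip deflection.
delta = F * L^3 / (3 * E * I)
delta = 61.9 * 287^3 / (3 * 190000 * 187.5)
delta = 13.6918 um


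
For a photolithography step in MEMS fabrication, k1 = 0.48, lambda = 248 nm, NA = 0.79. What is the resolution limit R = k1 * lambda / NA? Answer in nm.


Step 1: Identify values: k1 = 0.48, lambda = 248 nm, NA = 0.79
Step 2: R = k1 * lambda / NA
R = 0.48 * 248 / 0.79
R = 150.7 nm


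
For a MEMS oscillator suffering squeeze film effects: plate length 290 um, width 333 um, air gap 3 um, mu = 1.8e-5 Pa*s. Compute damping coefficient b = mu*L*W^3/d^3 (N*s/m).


Step 1: Convert to SI.
L = 290e-6 m, W = 333e-6 m, d = 3e-6 m
Step 2: W^3 = (333e-6)^3 = 3.69e-11 m^3
Step 3: d^3 = (3e-6)^3 = 2.70e-17 m^3
Step 4: b = 1.8e-5 * 290e-6 * 3.69e-11 / 2.70e-17
b = 7.14e-03 N*s/m


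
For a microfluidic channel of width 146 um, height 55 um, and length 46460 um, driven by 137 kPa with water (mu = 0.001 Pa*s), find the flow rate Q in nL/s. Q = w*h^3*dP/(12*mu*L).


Step 1: Convert all dimensions to SI (meters).
w = 146e-6 m, h = 55e-6 m, L = 46460e-6 m, dP = 137e3 Pa
Step 2: Q = w * h^3 * dP / (12 * mu * L)
Q = 146e-6 * (55e-6)^3 * 137e3 / (12 * 0.001 * 46460e-6) = 5.96899259e-09 m^3/s
Step 3: Convert Q from m^3/s to nL/s (1 m^3 = 1e12 nL, so multiply by 1e12).
Q = 5968.993 nL/s


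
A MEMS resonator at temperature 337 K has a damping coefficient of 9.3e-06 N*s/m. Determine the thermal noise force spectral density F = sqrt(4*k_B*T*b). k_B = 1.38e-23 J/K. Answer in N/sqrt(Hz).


Step 1: Compute 4 * k_B * T * b
= 4 * 1.38e-23 * 337 * 9.3e-06
= 1.7300e-25 N^2/Hz
Step 2: F_noise = sqrt(1.7300e-25)
F_noise = 4.16e-13 N/sqrt(Hz)


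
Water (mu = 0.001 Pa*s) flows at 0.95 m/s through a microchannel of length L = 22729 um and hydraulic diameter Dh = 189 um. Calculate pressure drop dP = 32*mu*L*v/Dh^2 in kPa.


Step 1: Convert to SI: L = 22729e-6 m, Dh = 189e-6 m
Step 2: dP = 32 * 0.001 * 22729e-6 * 0.95 / (189e-6)^2
Step 3: dP = 19343.29 Pa
Step 4: Convert to kPa: dP = 19.34 kPa


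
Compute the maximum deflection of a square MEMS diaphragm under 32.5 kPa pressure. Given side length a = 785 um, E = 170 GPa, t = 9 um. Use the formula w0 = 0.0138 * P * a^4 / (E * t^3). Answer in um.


Step 1: Convert pressure to compatible units (E is in GPa, so P in GPa).
P = 32.5 kPa = 32.5e-6 GPa
Step 2: Compute numerator: 0.0138 * P * a^4.
a^4 = 785^4 = 379733250625
numerator = 0.0138 * 32.5e-6 * 379733250625 = 1.703104e+05
Step 3: Compute denominator: E * t^3 = 170 * 9^3 = 123930
Step 4: w0 = numerator / denominator = 1.703104e+05 / 123930 = 1.3742 um


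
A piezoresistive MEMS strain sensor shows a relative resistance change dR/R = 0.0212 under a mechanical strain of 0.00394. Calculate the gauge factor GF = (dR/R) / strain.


Step 1: Identify values.
dR/R = 0.0212, strain = 0.00394
Step 2: GF = (dR/R) / strain = 0.0212 / 0.00394
GF = 5.4


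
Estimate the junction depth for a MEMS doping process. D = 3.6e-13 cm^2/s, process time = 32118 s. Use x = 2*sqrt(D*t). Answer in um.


Step 1: Compute D*t = 3.6e-13 * 32118 = 1.156248e-08 cm^2
Step 2: sqrt(D*t) = 1.07529e-04 cm
Step 3: x = 2 * 1.07529e-04 cm = 2.15058e-04 cm
Step 4: Convert to um (1 cm = 1e4 um): x = 2.151 um


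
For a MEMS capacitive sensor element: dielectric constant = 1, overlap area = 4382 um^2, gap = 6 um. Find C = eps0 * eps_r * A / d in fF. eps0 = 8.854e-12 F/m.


Step 1: Convert area to m^2: A = 4382e-12 m^2
Step 2: Convert gap to m: d = 6e-6 m
Step 3: C = eps0 * eps_r * A / d
C = 8.854e-12 * 1 * 4382e-12 / 6e-6
Step 4: Convert to fF (multiply by 1e15).
C = 6.47 fF


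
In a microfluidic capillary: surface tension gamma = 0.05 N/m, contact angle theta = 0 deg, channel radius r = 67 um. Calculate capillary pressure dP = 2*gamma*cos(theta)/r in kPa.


Step 1: cos(0 deg) = 1.0
Step 2: Convert r to m: r = 67e-6 m
Step 3: dP = 2 * 0.05 * 1.0 / 67e-6 = 1492.5 Pa
Step 4: Convert Pa to kPa (divide by 1000).
dP = 1.49 kPa


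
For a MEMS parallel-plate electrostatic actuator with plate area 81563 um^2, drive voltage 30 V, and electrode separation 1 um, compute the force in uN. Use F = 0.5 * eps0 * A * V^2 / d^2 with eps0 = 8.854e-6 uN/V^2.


Step 1: Identify parameters.
eps0 = 8.854e-6 uN/V^2, A = 81563 um^2, V = 30 V, d = 1 um
Step 2: Compute V^2 = 30^2 = 900
Step 3: Compute d^2 = 1^2 = 1
Step 4: F = 0.5 * 8.854e-6 * 81563 * 900 / 1
F = 324.971 uN


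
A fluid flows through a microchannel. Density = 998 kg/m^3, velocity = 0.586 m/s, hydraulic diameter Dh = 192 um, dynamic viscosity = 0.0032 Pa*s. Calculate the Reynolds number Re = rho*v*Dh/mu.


Step 1: Convert Dh to meters: Dh = 192e-6 m
Step 2: Re = rho * v * Dh / mu
Re = 998 * 0.586 * 192e-6 / 0.0032
Re = 35.09


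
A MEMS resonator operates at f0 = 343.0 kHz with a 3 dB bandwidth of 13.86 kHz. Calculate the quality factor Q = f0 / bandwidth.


Step 1: Q = f0 / bandwidth
Step 2: Q = 343.0 / 13.86
Q = 24.7


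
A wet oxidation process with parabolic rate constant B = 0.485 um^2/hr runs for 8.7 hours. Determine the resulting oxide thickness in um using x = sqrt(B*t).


Step 1: Compute B*t = 0.485 * 8.7 = 4.2195
Step 2: x = sqrt(4.2195)
x = 2.054 um


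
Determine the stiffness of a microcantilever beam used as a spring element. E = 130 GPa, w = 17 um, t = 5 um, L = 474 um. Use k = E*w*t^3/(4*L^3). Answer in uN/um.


Step 1: Convert E to consistent units (1 GPa = 1000 uN/um^2).
E = 130 GPa = 130000 uN/um^2
Step 2: Compute t^3 = 5^3 = 125
Step 3: Compute L^3 = 474^3 = 106496424
Step 4: k = 130000 * 17 * 125 / (4 * 106496424)
k = 0.6485 uN/um


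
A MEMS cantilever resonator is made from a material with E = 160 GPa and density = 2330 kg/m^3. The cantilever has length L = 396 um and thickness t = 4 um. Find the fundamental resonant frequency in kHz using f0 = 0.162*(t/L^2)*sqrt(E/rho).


Step 1: Convert units to SI.
t_SI = 4e-6 m, L_SI = 396e-6 m
Step 2: Calculate sqrt(E/rho).
sqrt(160e9 / 2330) = 8286.71 m/s
Step 3: Compute f0.
f0 = 0.162 * 4e-6 / (396e-6)^2 * 8286.71 = 34242.6 Hz = 34.24 kHz


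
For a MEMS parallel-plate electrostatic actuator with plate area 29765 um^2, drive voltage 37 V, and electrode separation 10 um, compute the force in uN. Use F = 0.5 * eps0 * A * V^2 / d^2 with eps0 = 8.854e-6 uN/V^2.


Step 1: Identify parameters.
eps0 = 8.854e-6 uN/V^2, A = 29765 um^2, V = 37 V, d = 10 um
Step 2: Compute V^2 = 37^2 = 1369
Step 3: Compute d^2 = 10^2 = 100
Step 4: F = 0.5 * 8.854e-6 * 29765 * 1369 / 100
F = 1.804 uN


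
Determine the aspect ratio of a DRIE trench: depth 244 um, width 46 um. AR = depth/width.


Step 1: AR = depth / width
Step 2: AR = 244 / 46
AR = 5.3


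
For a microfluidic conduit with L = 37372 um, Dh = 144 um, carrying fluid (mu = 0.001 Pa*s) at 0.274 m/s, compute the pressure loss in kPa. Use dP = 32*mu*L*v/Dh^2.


Step 1: Convert to SI: L = 37372e-6 m, Dh = 144e-6 m
Step 2: dP = 32 * 0.001 * 37372e-6 * 0.274 / (144e-6)^2
Step 3: dP = 15802.36 Pa
Step 4: Convert to kPa: dP = 15.8 kPa


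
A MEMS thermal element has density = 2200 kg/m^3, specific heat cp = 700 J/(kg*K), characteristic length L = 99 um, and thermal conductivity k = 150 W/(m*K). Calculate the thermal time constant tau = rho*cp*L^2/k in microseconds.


Step 1: Convert L to m: L = 99e-6 m
Step 2: L^2 = (99e-6)^2 = 9.801e-09 m^2
Step 3: tau = 2200 * 700 * 9.801e-09 / 150 = 1.006236e-04 s
Step 4: Convert to microseconds (multiply by 1e6).
tau = 100.624 us


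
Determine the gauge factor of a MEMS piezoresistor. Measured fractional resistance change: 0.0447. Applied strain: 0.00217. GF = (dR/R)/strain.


Step 1: Identify values.
dR/R = 0.0447, strain = 0.00217
Step 2: GF = (dR/R) / strain = 0.0447 / 0.00217
GF = 20.6


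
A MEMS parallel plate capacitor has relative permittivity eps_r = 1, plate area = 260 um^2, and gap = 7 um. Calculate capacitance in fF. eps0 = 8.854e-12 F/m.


Step 1: Convert area to m^2: A = 260e-12 m^2
Step 2: Convert gap to m: d = 7e-6 m
Step 3: C = eps0 * eps_r * A / d
C = 8.854e-12 * 1 * 260e-12 / 7e-6
Step 4: Convert to fF (multiply by 1e15).
C = 0.33 fF


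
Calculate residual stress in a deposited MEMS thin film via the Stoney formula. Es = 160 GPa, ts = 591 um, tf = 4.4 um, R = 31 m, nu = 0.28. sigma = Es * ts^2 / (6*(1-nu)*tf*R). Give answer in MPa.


Step 1: Compute numerator: Es * ts^2 = 160 * 591^2 = 55884960 (GPa*um^2)
Step 2: Compute denominator (R in um): 6*(1-nu)*tf*R = 6*0.72*4.4*31e6 = 589248000.0 (um^2)
Step 3: sigma (GPa) = 55884960 / 589248000.0 = 9.4841e-02 GPa
Step 4: Convert to MPa (x1000): sigma = 94.8 MPa


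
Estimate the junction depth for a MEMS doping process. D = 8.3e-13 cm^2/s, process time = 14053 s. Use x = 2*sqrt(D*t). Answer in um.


Step 1: Compute D*t = 8.3e-13 * 14053 = 1.166399e-08 cm^2
Step 2: sqrt(D*t) = 1.08e-04 cm
Step 3: x = 2 * 1.08e-04 cm = 2.16e-04 cm
Step 4: Convert to um (1 cm = 1e4 um): x = 2.16 um


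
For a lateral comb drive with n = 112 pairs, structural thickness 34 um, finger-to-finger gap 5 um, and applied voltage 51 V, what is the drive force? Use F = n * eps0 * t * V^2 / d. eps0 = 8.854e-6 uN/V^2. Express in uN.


Step 1: Parameters: n=112, eps0=8.854e-6 uN/V^2, t=34 um, V=51 V, d=5 um
Step 2: V^2 = 2601
Step 3: F = 112 * 8.854e-6 * 34 * 2601 / 5
F = 17.539 uN


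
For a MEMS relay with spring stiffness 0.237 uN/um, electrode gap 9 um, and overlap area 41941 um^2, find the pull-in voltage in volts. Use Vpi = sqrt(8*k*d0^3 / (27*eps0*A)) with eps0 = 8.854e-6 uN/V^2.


Step 1: Compute numerator: 8 * k * d0^3 = 8 * 0.237 * 9^3 = 1382.184
Step 2: Compute denominator: 27 * eps0 * A = 27 * 8.854e-6 * 41941 = 10.026332
Step 3: Vpi = sqrt(1382.184 / 10.026332)
Vpi = 11.74 V


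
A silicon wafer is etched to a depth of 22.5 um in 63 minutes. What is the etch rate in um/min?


Step 1: Etch rate = depth / time
Step 2: rate = 22.5 / 63
rate = 0.357 um/min


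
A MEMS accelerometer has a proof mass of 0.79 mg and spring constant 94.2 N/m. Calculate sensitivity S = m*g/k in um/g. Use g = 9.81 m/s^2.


Step 1: Convert mass: m = 0.79 mg = 7.90e-07 kg
Step 2: S = m * g / k = 7.90e-07 * 9.81 / 94.2
Step 3: S = 8.23e-08 m/g
Step 4: Convert to um/g: S = 0.082 um/g


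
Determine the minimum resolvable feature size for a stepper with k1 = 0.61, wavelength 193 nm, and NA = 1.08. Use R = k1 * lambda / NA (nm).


Step 1: Identify values: k1 = 0.61, lambda = 193 nm, NA = 1.08
Step 2: R = k1 * lambda / NA
R = 0.61 * 193 / 1.08
R = 109.0 nm


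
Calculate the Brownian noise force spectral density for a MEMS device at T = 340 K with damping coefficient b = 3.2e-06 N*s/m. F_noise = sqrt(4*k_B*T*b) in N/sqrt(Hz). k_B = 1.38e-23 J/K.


Step 1: Compute 4 * k_B * T * b
= 4 * 1.38e-23 * 340 * 3.2e-06
= 6.0058e-26 N^2/Hz
Step 2: F_noise = sqrt(6.0058e-26)
F_noise = 2.45e-13 N/sqrt(Hz)


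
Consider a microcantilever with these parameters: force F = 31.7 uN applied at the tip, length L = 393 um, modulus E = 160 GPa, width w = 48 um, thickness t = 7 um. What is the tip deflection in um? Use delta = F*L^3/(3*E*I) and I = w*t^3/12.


Step 1: Calculate the second moment of area.
I = w * t^3 / 12 = 48 * 7^3 / 12 = 1372.0 um^4
Step 2: Convert E to consistent units (1 GPa = 1000 uN/um^2).
E = 160 GPa = 160000 uN/um^2
Step 3: Calculate tip deflection.
delta = F * L^3 / (3 * E * I)
delta = 31.7 * 393^3 / (3 * 160000 * 1372.0)
delta = 2.9217 um


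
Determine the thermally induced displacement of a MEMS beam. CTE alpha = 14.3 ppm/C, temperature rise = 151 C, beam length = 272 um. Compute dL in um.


Step 1: Convert CTE: alpha = 14.3 ppm/C = 14.3e-6 /C
Step 2: dL = 14.3e-6 * 151 * 272
dL = 0.5873 um


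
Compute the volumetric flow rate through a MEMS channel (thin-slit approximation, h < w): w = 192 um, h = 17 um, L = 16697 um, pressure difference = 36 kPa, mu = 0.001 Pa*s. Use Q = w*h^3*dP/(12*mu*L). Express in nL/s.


Step 1: Convert all dimensions to SI (meters).
w = 192e-6 m, h = 17e-6 m, L = 16697e-6 m, dP = 36e3 Pa
Step 2: Q = w * h^3 * dP / (12 * mu * L)
Q = 192e-6 * (17e-6)^3 * 36e3 / (12 * 0.001 * 16697e-6) = 1.6948482e-10 m^3/s
Step 3: Convert Q from m^3/s to nL/s (1 m^3 = 1e12 nL, so multiply by 1e12).
Q = 169.485 nL/s


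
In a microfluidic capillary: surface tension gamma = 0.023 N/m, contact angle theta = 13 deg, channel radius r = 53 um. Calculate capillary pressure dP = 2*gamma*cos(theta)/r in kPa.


Step 1: cos(13 deg) = 0.9744
Step 2: Convert r to m: r = 53e-6 m
Step 3: dP = 2 * 0.023 * 0.9744 / 53e-6 = 845.7 Pa
Step 4: Convert Pa to kPa (divide by 1000).
dP = 0.85 kPa


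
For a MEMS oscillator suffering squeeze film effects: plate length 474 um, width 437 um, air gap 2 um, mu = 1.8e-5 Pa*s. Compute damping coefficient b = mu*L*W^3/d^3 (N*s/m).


Step 1: Convert to SI.
L = 474e-6 m, W = 437e-6 m, d = 2e-6 m
Step 2: W^3 = (437e-6)^3 = 8.35e-11 m^3
Step 3: d^3 = (2e-6)^3 = 8.00e-18 m^3
Step 4: b = 1.8e-5 * 474e-6 * 8.35e-11 / 8.00e-18
b = 8.90e-02 N*s/m


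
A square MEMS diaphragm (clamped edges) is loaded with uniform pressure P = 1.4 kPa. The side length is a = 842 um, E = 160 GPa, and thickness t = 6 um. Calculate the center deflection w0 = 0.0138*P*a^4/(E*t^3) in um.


Step 1: Convert pressure to compatible units (E is in GPa, so P in GPa).
P = 1.4 kPa = 1.4e-6 GPa
Step 2: Compute numerator: 0.0138 * P * a^4.
a^4 = 842^4 = 502629953296
numerator = 0.0138 * 1.4e-6 * 502629953296 = 9.7108e+03
Step 3: Compute denominator: E * t^3 = 160 * 6^3 = 34560
Step 4: w0 = numerator / denominator = 9.7108e+03 / 34560 = 0.281 um


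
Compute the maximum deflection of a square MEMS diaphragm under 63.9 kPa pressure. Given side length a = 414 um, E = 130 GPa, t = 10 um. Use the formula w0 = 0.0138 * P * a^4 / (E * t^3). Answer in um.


Step 1: Convert pressure to compatible units (E is in GPa, so P in GPa).
P = 63.9 kPa = 63.9e-6 GPa
Step 2: Compute numerator: 0.0138 * P * a^4.
a^4 = 414^4 = 29376588816
numerator = 0.0138 * 63.9e-6 * 29376588816 = 2.59049e+04
Step 3: Compute denominator: E * t^3 = 130 * 10^3 = 130000
Step 4: w0 = numerator / denominator = 2.59049e+04 / 130000 = 0.1993 um


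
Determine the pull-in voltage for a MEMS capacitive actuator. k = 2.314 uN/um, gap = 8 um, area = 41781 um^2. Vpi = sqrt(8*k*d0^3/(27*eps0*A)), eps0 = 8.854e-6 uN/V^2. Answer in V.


Step 1: Compute numerator: 8 * k * d0^3 = 8 * 2.314 * 8^3 = 9478.144
Step 2: Compute denominator: 27 * eps0 * A = 27 * 8.854e-6 * 41781 = 9.988082
Step 3: Vpi = sqrt(9478.144 / 9.988082)
Vpi = 30.8 V


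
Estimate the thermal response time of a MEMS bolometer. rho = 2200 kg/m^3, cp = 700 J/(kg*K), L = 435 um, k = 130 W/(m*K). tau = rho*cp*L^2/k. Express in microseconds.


Step 1: Convert L to m: L = 435e-6 m
Step 2: L^2 = (435e-6)^2 = 1.89225e-07 m^2
Step 3: tau = 2200 * 700 * 1.89225e-07 / 130 = 2.24158846e-03 s
Step 4: Convert to microseconds (multiply by 1e6).
tau = 2241.588 us


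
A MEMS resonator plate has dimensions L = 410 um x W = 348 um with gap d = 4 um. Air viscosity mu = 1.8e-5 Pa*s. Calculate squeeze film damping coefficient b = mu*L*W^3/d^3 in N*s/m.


Step 1: Convert to SI.
L = 410e-6 m, W = 348e-6 m, d = 4e-6 m
Step 2: W^3 = (348e-6)^3 = 4.21e-11 m^3
Step 3: d^3 = (4e-6)^3 = 6.40e-17 m^3
Step 4: b = 1.8e-5 * 410e-6 * 4.21e-11 / 6.40e-17
b = 4.86e-03 N*s/m


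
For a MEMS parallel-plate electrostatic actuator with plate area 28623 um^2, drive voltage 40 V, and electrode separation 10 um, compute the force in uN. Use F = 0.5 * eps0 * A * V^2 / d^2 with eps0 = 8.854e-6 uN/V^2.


Step 1: Identify parameters.
eps0 = 8.854e-6 uN/V^2, A = 28623 um^2, V = 40 V, d = 10 um
Step 2: Compute V^2 = 40^2 = 1600
Step 3: Compute d^2 = 10^2 = 100
Step 4: F = 0.5 * 8.854e-6 * 28623 * 1600 / 100
F = 2.027 uN


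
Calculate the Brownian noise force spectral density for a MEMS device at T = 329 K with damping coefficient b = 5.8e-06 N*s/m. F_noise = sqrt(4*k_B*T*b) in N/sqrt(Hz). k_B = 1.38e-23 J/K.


Step 1: Compute 4 * k_B * T * b
= 4 * 1.38e-23 * 329 * 5.8e-06
= 1.0533e-25 N^2/Hz
Step 2: F_noise = sqrt(1.0533e-25)
F_noise = 3.25e-13 N/sqrt(Hz)


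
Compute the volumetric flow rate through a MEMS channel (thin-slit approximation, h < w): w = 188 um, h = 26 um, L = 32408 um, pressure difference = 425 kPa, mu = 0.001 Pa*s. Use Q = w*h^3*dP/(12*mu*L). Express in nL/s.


Step 1: Convert all dimensions to SI (meters).
w = 188e-6 m, h = 26e-6 m, L = 32408e-6 m, dP = 425e3 Pa
Step 2: Q = w * h^3 * dP / (12 * mu * L)
Q = 188e-6 * (26e-6)^3 * 425e3 / (12 * 0.001 * 32408e-6) = 3.61104871e-09 m^3/s
Step 3: Convert Q from m^3/s to nL/s (1 m^3 = 1e12 nL, so multiply by 1e12).
Q = 3611.049 nL/s


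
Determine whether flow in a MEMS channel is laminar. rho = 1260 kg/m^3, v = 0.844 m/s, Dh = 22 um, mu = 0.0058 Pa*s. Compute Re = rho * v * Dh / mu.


Step 1: Convert Dh to meters: Dh = 22e-6 m
Step 2: Re = rho * v * Dh / mu
Re = 1260 * 0.844 * 22e-6 / 0.0058
Re = 4.034
Since Re = 4.034 is below ~2300, the flow is laminar.


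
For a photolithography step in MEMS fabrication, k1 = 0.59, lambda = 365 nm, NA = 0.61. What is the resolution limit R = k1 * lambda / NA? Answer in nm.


Step 1: Identify values: k1 = 0.59, lambda = 365 nm, NA = 0.61
Step 2: R = k1 * lambda / NA
R = 0.59 * 365 / 0.61
R = 353.0 nm


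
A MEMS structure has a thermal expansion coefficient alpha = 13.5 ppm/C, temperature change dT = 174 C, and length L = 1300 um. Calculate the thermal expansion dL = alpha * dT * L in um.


Step 1: Convert CTE: alpha = 13.5 ppm/C = 13.5e-6 /C
Step 2: dL = 13.5e-6 * 174 * 1300
dL = 3.0537 um
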